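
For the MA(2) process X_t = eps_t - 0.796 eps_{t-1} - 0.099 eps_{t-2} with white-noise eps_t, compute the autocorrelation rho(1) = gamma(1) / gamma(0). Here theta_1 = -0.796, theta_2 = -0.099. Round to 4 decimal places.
\rho(1) = -0.4364

For an MA(q) process with theta_0 = 1, the autocovariance is
  gamma(k) = sigma^2 * sum_{i=0..q-k} theta_i * theta_{i+k},
and rho(k) = gamma(k) / gamma(0). Sigma^2 cancels.
  numerator   = (1)*(-0.796) + (-0.796)*(-0.099) = -0.717196.
  denominator = (1)^2 + (-0.796)^2 + (-0.099)^2 = 1.643417.
  rho(1) = -0.717196 / 1.643417 = -0.4364.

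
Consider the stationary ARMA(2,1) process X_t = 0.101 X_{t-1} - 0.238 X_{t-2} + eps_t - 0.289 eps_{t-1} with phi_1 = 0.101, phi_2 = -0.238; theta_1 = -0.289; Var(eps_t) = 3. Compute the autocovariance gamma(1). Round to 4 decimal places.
\gamma(1) = -0.4296

Multiply the model equation by X_{t-k} and take expectations. With theta_0 = psi_0 = 1 and psi_j the MA(infinity) weights, this gives
  gamma(k) - sum_i phi_i gamma(k-i) = c_k,
  c_k = sigma^2 * sum_{j=k..q} theta_j psi_{j-k}   (c_k = 0 for k > q),
using gamma(-m) = gamma(m).
psi-weights needed (psi_j = theta_j + sum_i phi_i psi_{j-i}):
  psi_1 = theta_1 + phi_1 = -0.289 + (0.101) = -0.188
Right-hand sides:
  c_0 = sigma^2 (1 + theta_1 psi_1) = 3 * (1 + (-0.289)(-0.188)) = 3 * 1.054332 = 3.162996
  c_1 = sigma^2 theta_1 = 3 * (-0.289) = -0.867
  c_2 = 0
Equations for k = 0, 1, 2 (AR order 2, c_2 = 0):
  (E0) gamma(0) = phi_1 gamma(1) + phi_2 gamma(2) + c_0
  (E1) gamma(1) = phi_1 gamma(0) + phi_2 gamma(1) + c_1
  (E2) gamma(2) = phi_1 gamma(1) + phi_2 gamma(0)
From (E1): gamma(1) = A gamma(0) + B with
  A = phi_1 / (1 - phi_2) = 0.101 / 1.238 = 0.081583,   B = c_1 / (1 - phi_2) = -0.867 / 1.238 = -0.700323.
Insert (E2) into (E0): gamma(0) (1 - phi_2^2) = phi_1 (1 + phi_2) gamma(1) + c_0.
  phi_1 (1 + phi_2) = (0.101)(0.762) = 0.076962,   1 - phi_2^2 = 0.943356.
Replace gamma(1) by A gamma(0) + B and collect gamma(0):
  gamma(0) [0.943356 - (0.076962)(0.081583)] = (0.076962)(-0.700323) + 3.162996
  gamma(0) * 0.937077 = 3.109098
  gamma(0) = 3.109098 / 0.937077 = 3.317867.
  gamma(1) = A gamma(0) + B = (0.081583)(3.317867) + (-0.700323) = -0.429641.
Therefore gamma(1) = -0.4296 (to 4 decimal places).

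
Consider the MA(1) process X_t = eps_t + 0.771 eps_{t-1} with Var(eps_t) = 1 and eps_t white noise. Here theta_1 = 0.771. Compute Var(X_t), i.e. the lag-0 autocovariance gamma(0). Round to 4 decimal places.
\gamma(0) = 1.5944

For an MA(q) process X_t = eps_t + sum_i theta_i eps_{t-i} with
Var(eps_t) = sigma^2, the variance is
  gamma(0) = sigma^2 * (1 + sum_i theta_i^2).
  sum_i theta_i^2 = (0.771)^2 = 0.594441.
  gamma(0) = 1 * (1 + 0.594441) = 1 * 1.594441 = 1.594441, which rounds to 1.5944.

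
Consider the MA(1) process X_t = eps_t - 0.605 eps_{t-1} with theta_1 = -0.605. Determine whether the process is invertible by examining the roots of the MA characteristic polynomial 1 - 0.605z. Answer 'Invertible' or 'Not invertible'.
\text{Invertible}

The MA(q) characteristic polynomial is P(z) = 1 - 0.605z.
Invertibility requires all roots to lie outside the unit circle, i.e. |z| > 1 for every root.
This is linear in z: 1 + (-0.605) z = 0  =>  z = -1/(-0.605) = 1.652893,  |z| = 1.652893.
Moduli of all roots: 1.6529.
All moduli strictly greater than 1? Yes.
Verdict: Invertible.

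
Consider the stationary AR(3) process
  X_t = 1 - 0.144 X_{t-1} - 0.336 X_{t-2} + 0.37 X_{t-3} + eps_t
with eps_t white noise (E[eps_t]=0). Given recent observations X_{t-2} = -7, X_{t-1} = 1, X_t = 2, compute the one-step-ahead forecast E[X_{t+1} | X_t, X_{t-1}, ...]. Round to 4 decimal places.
E[X_{t+1} \mid \mathcal F_t] = -2.2140

For an AR(p) model X_t = c + sum_i phi_i X_{t-i} + eps_t, the
one-step-ahead conditional mean is
  E[X_{t+1} | X_t, ...] = c + sum_i phi_i X_{t+1-i}.
Substitute known values:
  E[X_{t+1} | ...] = 1 + (-0.144) * (2) + (-0.336) * (1) + (0.37) * (-7)
                   = -2.2140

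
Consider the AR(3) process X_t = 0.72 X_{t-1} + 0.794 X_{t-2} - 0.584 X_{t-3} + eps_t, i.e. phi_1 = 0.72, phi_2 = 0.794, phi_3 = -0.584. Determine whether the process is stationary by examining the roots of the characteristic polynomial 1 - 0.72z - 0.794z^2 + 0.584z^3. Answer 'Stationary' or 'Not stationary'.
\text{Stationary}

The AR(p) characteristic polynomial is P(z) = 1 - 0.72z - 0.794z^2 + 0.584z^3.
Stationarity requires all roots to lie outside the unit circle, i.e. |z| > 1 for every root.
Degree 3: look for a simple real root z0 first, then factor out (1 - z/z0) and solve the remaining quadratic.
Testing z0 = 1.25: P(1.25) = 1 + (-0.72)(1.25) + (-0.794)(1.25)^2 + (0.584)(1.25)^3
  = 1 + (-0.9) + (-1.240625) + (1.140625) = 0.  So z_0 = 1.25 is a root, |z_0| = 1.25.
Divide out the factor (1 - 0.8 z) = (1 - z/z0) (since 1/z0 = 0.8):
  P(z) = (1 - 0.8 z)(1 + (0.08) z + (-0.73) z^2)
  [check: z-coef 0.08 - (0.8) = -0.72; z^2-coef -0.73 - (0.8)(0.08) = -0.794; z^3-coef -(0.8)(-0.73) = 0.584.]
Remaining roots from the quadratic factor 1 + (0.08) z + (-0.73) z^2:
  Set 1 + (0.08) z + (-0.73) z^2 = 0, i.e. a z^2 + b z + c = 0 with a = -0.73, b = 0.08, c = 1.
  Discriminant D = b^2 - 4ac = (0.08)^2 - 4*(-0.73)*1 = 0.0064 - (-2.92) = 2.9264.
  D >= 0, so the roots are real: z = (-b +/- sqrt(D)) / (2a) = (-0.08 +/- 1.710672) / (-1.46).
    z_1 = (-0.08 + 1.710672) / (-1.46) = -1.1169,   |z_1| = 1.1169.
    z_2 = (-0.08 - 1.710672) / (-1.46) = 1.2265,   |z_2| = 1.2265.
Moduli of all roots: 1.2500, 1.1169, 1.2265.
All moduli strictly greater than 1? Yes.
Verdict: Stationary.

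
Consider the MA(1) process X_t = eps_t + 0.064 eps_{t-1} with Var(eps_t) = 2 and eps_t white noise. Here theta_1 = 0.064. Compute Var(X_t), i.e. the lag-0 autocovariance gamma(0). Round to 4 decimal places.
\gamma(0) = 2.0082

For an MA(q) process X_t = eps_t + sum_i theta_i eps_{t-i} with
Var(eps_t) = sigma^2, the variance is
  gamma(0) = sigma^2 * (1 + sum_i theta_i^2).
  sum_i theta_i^2 = (0.064)^2 = 0.004096.
  gamma(0) = 2 * (1 + 0.004096) = 2 * 1.004096 = 2.008192, which rounds to 2.0082.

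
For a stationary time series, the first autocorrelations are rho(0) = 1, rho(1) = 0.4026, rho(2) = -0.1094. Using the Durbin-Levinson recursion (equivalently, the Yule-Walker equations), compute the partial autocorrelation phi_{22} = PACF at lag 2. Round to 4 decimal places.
\phi_{22} = -0.3240

The PACF at lag k is phi_{kk}, the last component of the solution
to the Yule-Walker system G_k phi = r_k where
  (G_k)_{ij} = rho(|i - j|), (r_k)_i = rho(i), i,j = 1..k.
Equivalently, Durbin-Levinson gives phi_{kk} iteratively:
  phi_{11} = rho(1)
  phi_{kk} = [rho(k) - sum_{j=1..k-1} phi_{k-1,j} rho(k-j)]
            / [1 - sum_{j=1..k-1} phi_{k-1,j} rho(j)],
  phi_{k,j} = phi_{k-1,j} - phi_{kk} phi_{k-1,k-j},  j = 1..k-1.
Step k = 1:
  phi_11 = rho(1) = 0.4026.
Step k = 2:
  phi_22 = [rho(2) - phi_11 rho(1)] / [1 - phi_11 rho(1)] = [-0.1094 - (0.4026)(0.4026)] / [1 - (0.4026)(0.4026)]
         = -0.27148676 / 0.83791324 = -0.324.
Therefore phi_{22} = -0.3240.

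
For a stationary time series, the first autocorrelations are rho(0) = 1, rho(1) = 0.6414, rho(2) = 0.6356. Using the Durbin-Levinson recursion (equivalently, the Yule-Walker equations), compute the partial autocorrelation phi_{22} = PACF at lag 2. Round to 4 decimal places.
\phi_{22} = 0.3809

The PACF at lag k is phi_{kk}, the last component of the solution
to the Yule-Walker system G_k phi = r_k where
  (G_k)_{ij} = rho(|i - j|), (r_k)_i = rho(i), i,j = 1..k.
Equivalently, Durbin-Levinson gives phi_{kk} iteratively:
  phi_{11} = rho(1)
  phi_{kk} = [rho(k) - sum_{j=1..k-1} phi_{k-1,j} rho(k-j)]
            / [1 - sum_{j=1..k-1} phi_{k-1,j} rho(j)],
  phi_{k,j} = phi_{k-1,j} - phi_{kk} phi_{k-1,k-j},  j = 1..k-1.
Step k = 1:
  phi_11 = rho(1) = 0.6414.
Step k = 2:
  phi_22 = [rho(2) - phi_11 rho(1)] / [1 - phi_11 rho(1)] = [0.6356 - (0.6414)(0.6414)] / [1 - (0.6414)(0.6414)]
         = 0.22420604 / 0.58860604 = 0.3809.
Therefore phi_{22} = 0.3809.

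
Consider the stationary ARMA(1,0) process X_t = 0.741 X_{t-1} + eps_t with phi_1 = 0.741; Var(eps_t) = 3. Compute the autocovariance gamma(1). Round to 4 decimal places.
\gamma(1) = 4.9299

Multiply the model equation by X_{t-k} and take expectations. With theta_0 = psi_0 = 1 and psi_j the MA(infinity) weights, this gives
  gamma(k) - sum_i phi_i gamma(k-i) = c_k,
  c_k = sigma^2 * sum_{j=k..q} theta_j psi_{j-k}   (c_k = 0 for k > q),
using gamma(-m) = gamma(m).
Pure AR (q = 0): c_0 = sigma^2 = 3, c_k = 0 for k >= 1.
Equations for k = 0 and k = 1 (AR order 1):
  gamma(0) = phi_1 gamma(1) + c_0
  gamma(1) = phi_1 gamma(0) + c_1
Substituting the second into the first: gamma(0) (1 - phi_1^2) = c_0 + phi_1 c_1, so
  gamma(0) = c_0 / (1 - phi_1^2) = 3 / (1 - (0.741)^2) = 3 / 0.450919 = 6.65308.
  gamma(1) = phi_1 gamma(0) = (0.741)(6.65308) = 4.929932.
Therefore gamma(1) = 4.9299 (to 4 decimal places).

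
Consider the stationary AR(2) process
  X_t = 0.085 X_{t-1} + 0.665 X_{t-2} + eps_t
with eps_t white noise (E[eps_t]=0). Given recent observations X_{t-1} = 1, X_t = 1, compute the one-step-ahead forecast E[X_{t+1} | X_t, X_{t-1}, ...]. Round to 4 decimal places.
E[X_{t+1} \mid \mathcal F_t] = 0.7500

For an AR(p) model X_t = c + sum_i phi_i X_{t-i} + eps_t, the
one-step-ahead conditional mean is
  E[X_{t+1} | X_t, ...] = c + sum_i phi_i X_{t+1-i}.
Substitute known values:
  E[X_{t+1} | ...] = (0.085) * (1) + (0.665) * (1)
                   = 0.7500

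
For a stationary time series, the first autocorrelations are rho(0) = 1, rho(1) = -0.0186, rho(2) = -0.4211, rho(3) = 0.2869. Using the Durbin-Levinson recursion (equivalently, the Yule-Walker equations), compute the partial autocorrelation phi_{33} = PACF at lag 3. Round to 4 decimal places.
\phi_{33} = 0.3260

The PACF at lag k is phi_{kk}, the last component of the solution
to the Yule-Walker system G_k phi = r_k where
  (G_k)_{ij} = rho(|i - j|), (r_k)_i = rho(i), i,j = 1..k.
Equivalently, Durbin-Levinson gives phi_{kk} iteratively:
  phi_{11} = rho(1)
  phi_{kk} = [rho(k) - sum_{j=1..k-1} phi_{k-1,j} rho(k-j)]
            / [1 - sum_{j=1..k-1} phi_{k-1,j} rho(j)],
  phi_{k,j} = phi_{k-1,j} - phi_{kk} phi_{k-1,k-j},  j = 1..k-1.
Step k = 1:
  phi_11 = rho(1) = -0.0186.
Step k = 2:
  phi_22 = [rho(2) - phi_11 rho(1)] / [1 - phi_11 rho(1)] = [-0.4211 - (-0.0186)(-0.0186)] / [1 - (-0.0186)(-0.0186)]
         = -0.42144596 / 0.99965404 = -0.421592.
  Update: phi_21 = phi_11 - phi_22 phi_11 = -0.0186 - (-0.421592)(-0.0186) = -0.026442.
Step k = 3:
  phi_33 = [rho(3) - phi_21 rho(2) - phi_22 rho(1)] / [1 - phi_21 rho(1) - phi_22 rho(2)]
    numerator   = 0.2869 - (-0.026442)(-0.4211) - (-0.421592)(-0.0186) = 0.26792383
    denominator = 1 - (-0.026442)(-0.0186) - (-0.421592)(-0.4211) = 0.82197587
  phi_33 = 0.26792383 / 0.82197587 = 0.326.
Therefore phi_{33} = 0.3260.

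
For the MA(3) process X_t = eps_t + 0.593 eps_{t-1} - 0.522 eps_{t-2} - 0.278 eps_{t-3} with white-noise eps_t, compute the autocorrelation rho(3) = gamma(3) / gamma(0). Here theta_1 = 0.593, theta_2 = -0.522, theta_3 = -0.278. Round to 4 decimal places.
\rho(3) = -0.1634

For an MA(q) process with theta_0 = 1, the autocovariance is
  gamma(k) = sigma^2 * sum_{i=0..q-k} theta_i * theta_{i+k},
and rho(k) = gamma(k) / gamma(0). Sigma^2 cancels.
  numerator   = (1)*(-0.278) = -0.278.
  denominator = (1)^2 + (0.593)^2 + (-0.522)^2 + (-0.278)^2 = 1.701417.
  rho(3) = -0.278 / 1.701417 = -0.1634.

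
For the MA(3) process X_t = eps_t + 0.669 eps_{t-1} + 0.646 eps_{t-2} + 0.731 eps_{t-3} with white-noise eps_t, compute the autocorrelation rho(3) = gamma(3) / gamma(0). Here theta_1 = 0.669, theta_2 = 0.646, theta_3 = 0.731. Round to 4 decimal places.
\rho(3) = 0.3047

For an MA(q) process with theta_0 = 1, the autocovariance is
  gamma(k) = sigma^2 * sum_{i=0..q-k} theta_i * theta_{i+k},
and rho(k) = gamma(k) / gamma(0). Sigma^2 cancels.
  numerator   = (1)*(0.731) = 0.731.
  denominator = (1)^2 + (0.669)^2 + (0.646)^2 + (0.731)^2 = 2.399238.
  rho(3) = 0.731 / 2.399238 = 0.3047.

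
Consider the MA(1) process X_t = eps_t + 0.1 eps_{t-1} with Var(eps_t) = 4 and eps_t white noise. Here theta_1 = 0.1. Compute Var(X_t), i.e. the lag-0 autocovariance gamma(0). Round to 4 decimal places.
\gamma(0) = 4.0400

For an MA(q) process X_t = eps_t + sum_i theta_i eps_{t-i} with
Var(eps_t) = sigma^2, the variance is
  gamma(0) = sigma^2 * (1 + sum_i theta_i^2).
  sum_i theta_i^2 = (0.1)^2 = 0.01.
  gamma(0) = 4 * (1 + 0.01) = 4 * 1.01 = 4.04, which rounds to 4.0400.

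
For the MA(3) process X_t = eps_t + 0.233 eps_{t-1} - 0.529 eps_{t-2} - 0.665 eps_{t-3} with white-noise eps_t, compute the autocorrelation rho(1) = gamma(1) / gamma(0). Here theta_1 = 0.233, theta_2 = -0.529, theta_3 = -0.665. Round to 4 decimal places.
\rho(1) = 0.2598

For an MA(q) process with theta_0 = 1, the autocovariance is
  gamma(k) = sigma^2 * sum_{i=0..q-k} theta_i * theta_{i+k},
and rho(k) = gamma(k) / gamma(0). Sigma^2 cancels.
  numerator   = (1)*(0.233) + (0.233)*(-0.529) + (-0.529)*(-0.665) = 0.461528.
  denominator = (1)^2 + (0.233)^2 + (-0.529)^2 + (-0.665)^2 = 1.776355.
  rho(1) = 0.461528 / 1.776355 = 0.2598.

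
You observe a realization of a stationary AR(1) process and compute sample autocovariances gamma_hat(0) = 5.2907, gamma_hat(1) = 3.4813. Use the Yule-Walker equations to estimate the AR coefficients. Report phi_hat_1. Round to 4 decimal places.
\hat\phi_{1} = 0.6580

The Yule-Walker equations for an AR(p) process read, in matrix form,
  Gamma_p phi = r_p,   with   (Gamma_p)_{ij} = gamma(|i - j|),
                       (r_p)_i = gamma(i),   i,j = 1..p.
Substitute the sample gammas (Toeplitz matrix and right-hand side of size 1):
  Gamma_p = [[5.2907]]
  r_p     = [3.4813]
With p = 1 this is the single equation gamma(0) phi_1 = gamma(1):
  phi_hat_1 = gamma(1) / gamma(0) = 3.4813 / 5.2907 = 0.6580.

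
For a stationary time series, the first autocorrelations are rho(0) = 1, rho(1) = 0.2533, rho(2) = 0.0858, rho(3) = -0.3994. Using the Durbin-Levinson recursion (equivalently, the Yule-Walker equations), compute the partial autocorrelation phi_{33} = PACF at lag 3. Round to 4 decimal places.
\phi_{33} = -0.4560

The PACF at lag k is phi_{kk}, the last component of the solution
to the Yule-Walker system G_k phi = r_k where
  (G_k)_{ij} = rho(|i - j|), (r_k)_i = rho(i), i,j = 1..k.
Equivalently, Durbin-Levinson gives phi_{kk} iteratively:
  phi_{11} = rho(1)
  phi_{kk} = [rho(k) - sum_{j=1..k-1} phi_{k-1,j} rho(k-j)]
            / [1 - sum_{j=1..k-1} phi_{k-1,j} rho(j)],
  phi_{k,j} = phi_{k-1,j} - phi_{kk} phi_{k-1,k-j},  j = 1..k-1.
Step k = 1:
  phi_11 = rho(1) = 0.2533.
Step k = 2:
  phi_22 = [rho(2) - phi_11 rho(1)] / [1 - phi_11 rho(1)] = [0.0858 - (0.2533)(0.2533)] / [1 - (0.2533)(0.2533)]
         = 0.02163911 / 0.93583911 = 0.023123.
  Update: phi_21 = phi_11 - phi_22 phi_11 = 0.2533 - (0.023123)(0.2533) = 0.247443.
Step k = 3:
  phi_33 = [rho(3) - phi_21 rho(2) - phi_22 rho(1)] / [1 - phi_21 rho(1) - phi_22 rho(2)]
    numerator   = -0.3994 - (0.247443)(0.0858) - (0.023123)(0.2533) = -0.42648759
    denominator = 1 - (0.247443)(0.2533) - (0.023123)(0.0858) = 0.93533876
  phi_33 = -0.42648759 / 0.93533876 = -0.456.
Therefore phi_{33} = -0.4560.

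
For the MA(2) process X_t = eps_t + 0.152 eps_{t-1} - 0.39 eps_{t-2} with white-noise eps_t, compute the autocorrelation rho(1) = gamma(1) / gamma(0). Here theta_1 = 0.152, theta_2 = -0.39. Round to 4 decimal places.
\rho(1) = 0.0789

For an MA(q) process with theta_0 = 1, the autocovariance is
  gamma(k) = sigma^2 * sum_{i=0..q-k} theta_i * theta_{i+k},
and rho(k) = gamma(k) / gamma(0). Sigma^2 cancels.
  numerator   = (1)*(0.152) + (0.152)*(-0.39) = 0.09272.
  denominator = (1)^2 + (0.152)^2 + (-0.39)^2 = 1.175204.
  rho(1) = 0.09272 / 1.175204 = 0.0789.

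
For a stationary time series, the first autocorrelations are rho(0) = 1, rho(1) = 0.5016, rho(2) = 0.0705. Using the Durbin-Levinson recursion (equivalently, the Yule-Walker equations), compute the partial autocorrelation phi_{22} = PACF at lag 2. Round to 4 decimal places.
\phi_{22} = -0.2420

The PACF at lag k is phi_{kk}, the last component of the solution
to the Yule-Walker system G_k phi = r_k where
  (G_k)_{ij} = rho(|i - j|), (r_k)_i = rho(i), i,j = 1..k.
Equivalently, Durbin-Levinson gives phi_{kk} iteratively:
  phi_{11} = rho(1)
  phi_{kk} = [rho(k) - sum_{j=1..k-1} phi_{k-1,j} rho(k-j)]
            / [1 - sum_{j=1..k-1} phi_{k-1,j} rho(j)],
  phi_{k,j} = phi_{k-1,j} - phi_{kk} phi_{k-1,k-j},  j = 1..k-1.
Step k = 1:
  phi_11 = rho(1) = 0.5016.
Step k = 2:
  phi_22 = [rho(2) - phi_11 rho(1)] / [1 - phi_11 rho(1)] = [0.0705 - (0.5016)(0.5016)] / [1 - (0.5016)(0.5016)]
         = -0.18110256 / 0.74839744 = -0.242.
Therefore phi_{22} = -0.2420.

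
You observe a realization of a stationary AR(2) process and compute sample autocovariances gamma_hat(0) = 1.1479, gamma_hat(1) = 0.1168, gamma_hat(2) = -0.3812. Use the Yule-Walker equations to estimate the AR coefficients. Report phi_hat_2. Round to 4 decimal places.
\hat\phi_{2} = -0.3460

The Yule-Walker equations for an AR(p) process read, in matrix form,
  Gamma_p phi = r_p,   with   (Gamma_p)_{ij} = gamma(|i - j|),
                       (r_p)_i = gamma(i),   i,j = 1..p.
Substitute the sample gammas (Toeplitz matrix and right-hand side of size 2):
  Gamma_p = [[1.1479, 0.1168], [0.1168, 1.1479]]
  r_p     = [0.1168, -0.3812]
Written out:
  1.1479 phi_1 + 0.1168 phi_2 = 0.1168
  0.1168 phi_1 + 1.1479 phi_2 = -0.3812
Solve by Cramer's rule:
  det = gamma(0)^2 - gamma(1)^2 = (1.1479)^2 - (0.1168)^2 = 1.31767441 - 0.01364224 = 1.30403217
  phi_hat_1 = [gamma(1) gamma(0) - gamma(1) gamma(2)] / det = [(0.1168)(1.1479) - (0.1168)(-0.3812)] / 1.30403217 = 0.17859888 / 1.30403217 = 0.137
  phi_hat_2 = [gamma(0) gamma(2) - gamma(1)^2] / det = [(1.1479)(-0.3812) - (0.1168)^2] / 1.30403217 = -0.45122172 / 1.30403217 = -0.346
So phi_hat = [0.1370, -0.3460].
Therefore phi_hat_2 = -0.3460.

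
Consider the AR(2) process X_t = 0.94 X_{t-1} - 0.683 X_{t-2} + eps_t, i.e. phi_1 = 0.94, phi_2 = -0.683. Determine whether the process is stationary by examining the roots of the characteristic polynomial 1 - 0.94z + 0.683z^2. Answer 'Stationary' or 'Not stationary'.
\text{Stationary}

The AR(p) characteristic polynomial is P(z) = 1 - 0.94z + 0.683z^2.
Stationarity requires all roots to lie outside the unit circle, i.e. |z| > 1 for every root.
Set 1 + (-0.94) z + (0.683) z^2 = 0, i.e. a z^2 + b z + c = 0 with a = 0.683, b = -0.94, c = 1.
Discriminant D = b^2 - 4ac = (-0.94)^2 - 4*(0.683)*1 = 0.8836 - (2.732) = -1.8484.
D < 0, so the roots are the complex-conjugate pair z = (-b +/- i sqrt(-D)) / (2a) = 0.6881 +/- 0.9953i.
For a conjugate pair |z|^2 = z * conj(z) = (product of roots) = c/a = 1/(0.683) = 1.464129, so |z| = sqrt(1.464129) = 1.21 for both roots.
Moduli of all roots: 1.2100, 1.2100.
All moduli strictly greater than 1? Yes.
Verdict: Stationary.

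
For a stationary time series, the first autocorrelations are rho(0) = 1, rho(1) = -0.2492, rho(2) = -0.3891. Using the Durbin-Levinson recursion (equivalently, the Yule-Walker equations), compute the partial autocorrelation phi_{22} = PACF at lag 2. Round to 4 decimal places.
\phi_{22} = -0.4811

The PACF at lag k is phi_{kk}, the last component of the solution
to the Yule-Walker system G_k phi = r_k where
  (G_k)_{ij} = rho(|i - j|), (r_k)_i = rho(i), i,j = 1..k.
Equivalently, Durbin-Levinson gives phi_{kk} iteratively:
  phi_{11} = rho(1)
  phi_{kk} = [rho(k) - sum_{j=1..k-1} phi_{k-1,j} rho(k-j)]
            / [1 - sum_{j=1..k-1} phi_{k-1,j} rho(j)],
  phi_{k,j} = phi_{k-1,j} - phi_{kk} phi_{k-1,k-j},  j = 1..k-1.
Step k = 1:
  phi_11 = rho(1) = -0.2492.
Step k = 2:
  phi_22 = [rho(2) - phi_11 rho(1)] / [1 - phi_11 rho(1)] = [-0.3891 - (-0.2492)(-0.2492)] / [1 - (-0.2492)(-0.2492)]
         = -0.45120064 / 0.93789936 = -0.4811.
Therefore phi_{22} = -0.4811.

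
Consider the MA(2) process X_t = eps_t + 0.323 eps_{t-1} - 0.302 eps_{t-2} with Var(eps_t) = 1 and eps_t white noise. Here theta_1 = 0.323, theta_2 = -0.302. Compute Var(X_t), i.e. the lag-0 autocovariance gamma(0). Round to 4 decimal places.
\gamma(0) = 1.1955

For an MA(q) process X_t = eps_t + sum_i theta_i eps_{t-i} with
Var(eps_t) = sigma^2, the variance is
  gamma(0) = sigma^2 * (1 + sum_i theta_i^2).
  sum_i theta_i^2 = (0.323)^2 + (-0.302)^2 = 0.104329 + 0.091204 = 0.195533.
  gamma(0) = 1 * (1 + 0.195533) = 1 * 1.195533 = 1.195533, which rounds to 1.1955.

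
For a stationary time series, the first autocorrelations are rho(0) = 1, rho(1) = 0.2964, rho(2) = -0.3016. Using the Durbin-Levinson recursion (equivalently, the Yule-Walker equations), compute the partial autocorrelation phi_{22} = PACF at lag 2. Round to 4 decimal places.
\phi_{22} = -0.4270

The PACF at lag k is phi_{kk}, the last component of the solution
to the Yule-Walker system G_k phi = r_k where
  (G_k)_{ij} = rho(|i - j|), (r_k)_i = rho(i), i,j = 1..k.
Equivalently, Durbin-Levinson gives phi_{kk} iteratively:
  phi_{11} = rho(1)
  phi_{kk} = [rho(k) - sum_{j=1..k-1} phi_{k-1,j} rho(k-j)]
            / [1 - sum_{j=1..k-1} phi_{k-1,j} rho(j)],
  phi_{k,j} = phi_{k-1,j} - phi_{kk} phi_{k-1,k-j},  j = 1..k-1.
Step k = 1:
  phi_11 = rho(1) = 0.2964.
Step k = 2:
  phi_22 = [rho(2) - phi_11 rho(1)] / [1 - phi_11 rho(1)] = [-0.3016 - (0.2964)(0.2964)] / [1 - (0.2964)(0.2964)]
         = -0.38945296 / 0.91214704 = -0.427.
Therefore phi_{22} = -0.4270.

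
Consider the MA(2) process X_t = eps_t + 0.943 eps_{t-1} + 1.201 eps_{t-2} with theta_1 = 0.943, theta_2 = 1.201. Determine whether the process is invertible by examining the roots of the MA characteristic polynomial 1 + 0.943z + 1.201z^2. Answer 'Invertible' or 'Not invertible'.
\text{Not invertible}

The MA(q) characteristic polynomial is P(z) = 1 + 0.943z + 1.201z^2.
Invertibility requires all roots to lie outside the unit circle, i.e. |z| > 1 for every root.
Set 1 + (0.943) z + (1.201) z^2 = 0, i.e. a z^2 + b z + c = 0 with a = 1.201, b = 0.943, c = 1.
Discriminant D = b^2 - 4ac = (0.943)^2 - 4*(1.201)*1 = 0.889249 - (4.804) = -3.914751.
D < 0, so the roots are the complex-conjugate pair z = (-b +/- i sqrt(-D)) / (2a) = -0.3926 +/- 0.8237i.
For a conjugate pair |z|^2 = z * conj(z) = (product of roots) = c/a = 1/(1.201) = 0.832639, so |z| = sqrt(0.832639) = 0.9125 for both roots.
Moduli of all roots: 0.9125, 0.9125.
All moduli strictly greater than 1? No.
Verdict: Not invertible.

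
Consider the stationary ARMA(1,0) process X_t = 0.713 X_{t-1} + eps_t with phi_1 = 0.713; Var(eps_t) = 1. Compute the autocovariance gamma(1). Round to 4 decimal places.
\gamma(1) = 1.4503

Multiply the model equation by X_{t-k} and take expectations. With theta_0 = psi_0 = 1 and psi_j the MA(infinity) weights, this gives
  gamma(k) - sum_i phi_i gamma(k-i) = c_k,
  c_k = sigma^2 * sum_{j=k..q} theta_j psi_{j-k}   (c_k = 0 for k > q),
using gamma(-m) = gamma(m).
Pure AR (q = 0): c_0 = sigma^2 = 1, c_k = 0 for k >= 1.
Equations for k = 0 and k = 1 (AR order 1):
  gamma(0) = phi_1 gamma(1) + c_0
  gamma(1) = phi_1 gamma(0) + c_1
Substituting the second into the first: gamma(0) (1 - phi_1^2) = c_0 + phi_1 c_1, so
  gamma(0) = c_0 / (1 - phi_1^2) = 1 / (1 - (0.713)^2) = 1 / 0.491631 = 2.034046.
  gamma(1) = phi_1 gamma(0) = (0.713)(2.034046) = 1.450275.
Therefore gamma(1) = 1.4503 (to 4 decimal places).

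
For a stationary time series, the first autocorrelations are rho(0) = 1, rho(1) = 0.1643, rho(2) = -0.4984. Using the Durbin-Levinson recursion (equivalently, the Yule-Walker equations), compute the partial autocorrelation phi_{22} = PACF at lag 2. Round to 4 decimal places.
\phi_{22} = -0.5400

The PACF at lag k is phi_{kk}, the last component of the solution
to the Yule-Walker system G_k phi = r_k where
  (G_k)_{ij} = rho(|i - j|), (r_k)_i = rho(i), i,j = 1..k.
Equivalently, Durbin-Levinson gives phi_{kk} iteratively:
  phi_{11} = rho(1)
  phi_{kk} = [rho(k) - sum_{j=1..k-1} phi_{k-1,j} rho(k-j)]
            / [1 - sum_{j=1..k-1} phi_{k-1,j} rho(j)],
  phi_{k,j} = phi_{k-1,j} - phi_{kk} phi_{k-1,k-j},  j = 1..k-1.
Step k = 1:
  phi_11 = rho(1) = 0.1643.
Step k = 2:
  phi_22 = [rho(2) - phi_11 rho(1)] / [1 - phi_11 rho(1)] = [-0.4984 - (0.1643)(0.1643)] / [1 - (0.1643)(0.1643)]
         = -0.52539449 / 0.97300551 = -0.54.
Therefore phi_{22} = -0.5400.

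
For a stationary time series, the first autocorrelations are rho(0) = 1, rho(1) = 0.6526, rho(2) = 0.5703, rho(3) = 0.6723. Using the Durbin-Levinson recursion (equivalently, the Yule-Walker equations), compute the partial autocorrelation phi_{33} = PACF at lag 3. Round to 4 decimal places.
\phi_{33} = 0.4269

The PACF at lag k is phi_{kk}, the last component of the solution
to the Yule-Walker system G_k phi = r_k where
  (G_k)_{ij} = rho(|i - j|), (r_k)_i = rho(i), i,j = 1..k.
Equivalently, Durbin-Levinson gives phi_{kk} iteratively:
  phi_{11} = rho(1)
  phi_{kk} = [rho(k) - sum_{j=1..k-1} phi_{k-1,j} rho(k-j)]
            / [1 - sum_{j=1..k-1} phi_{k-1,j} rho(j)],
  phi_{k,j} = phi_{k-1,j} - phi_{kk} phi_{k-1,k-j},  j = 1..k-1.
Step k = 1:
  phi_11 = rho(1) = 0.6526.
Step k = 2:
  phi_22 = [rho(2) - phi_11 rho(1)] / [1 - phi_11 rho(1)] = [0.5703 - (0.6526)(0.6526)] / [1 - (0.6526)(0.6526)]
         = 0.14441324 / 0.57411324 = 0.251541.
  Update: phi_21 = phi_11 - phi_22 phi_11 = 0.6526 - (0.251541)(0.6526) = 0.488444.
Step k = 3:
  phi_33 = [rho(3) - phi_21 rho(2) - phi_22 rho(1)] / [1 - phi_21 rho(1) - phi_22 rho(2)]
    numerator   = 0.6723 - (0.488444)(0.5703) - (0.251541)(0.6526) = 0.22958443
    denominator = 1 - (0.488444)(0.6526) - (0.251541)(0.5703) = 0.53778733
  phi_33 = 0.22958443 / 0.53778733 = 0.4269.
Therefore phi_{33} = 0.4269.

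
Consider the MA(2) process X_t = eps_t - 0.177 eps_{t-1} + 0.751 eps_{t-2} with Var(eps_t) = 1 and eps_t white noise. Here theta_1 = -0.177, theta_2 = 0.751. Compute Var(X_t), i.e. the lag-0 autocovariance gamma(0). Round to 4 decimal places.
\gamma(0) = 1.5953

For an MA(q) process X_t = eps_t + sum_i theta_i eps_{t-i} with
Var(eps_t) = sigma^2, the variance is
  gamma(0) = sigma^2 * (1 + sum_i theta_i^2).
  sum_i theta_i^2 = (-0.177)^2 + (0.751)^2 = 0.031329 + 0.564001 = 0.59533.
  gamma(0) = 1 * (1 + 0.59533) = 1 * 1.59533 = 1.59533, which rounds to 1.5953.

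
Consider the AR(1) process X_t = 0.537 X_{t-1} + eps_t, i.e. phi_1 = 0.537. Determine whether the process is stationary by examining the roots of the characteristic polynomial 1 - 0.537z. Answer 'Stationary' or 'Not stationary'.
\text{Stationary}

The AR(p) characteristic polynomial is P(z) = 1 - 0.537z.
Stationarity requires all roots to lie outside the unit circle, i.e. |z| > 1 for every root.
This is linear in z: 1 + (-0.537) z = 0  =>  z = -1/(-0.537) = 1.862197,  |z| = 1.862197.
Moduli of all roots: 1.8622.
All moduli strictly greater than 1? Yes.
Verdict: Stationary.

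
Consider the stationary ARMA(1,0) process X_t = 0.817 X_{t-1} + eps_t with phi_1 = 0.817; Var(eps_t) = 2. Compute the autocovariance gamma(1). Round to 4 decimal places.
\gamma(1) = 4.9141

Multiply the model equation by X_{t-k} and take expectations. With theta_0 = psi_0 = 1 and psi_j the MA(infinity) weights, this gives
  gamma(k) - sum_i phi_i gamma(k-i) = c_k,
  c_k = sigma^2 * sum_{j=k..q} theta_j psi_{j-k}   (c_k = 0 for k > q),
using gamma(-m) = gamma(m).
Pure AR (q = 0): c_0 = sigma^2 = 2, c_k = 0 for k >= 1.
Equations for k = 0 and k = 1 (AR order 1):
  gamma(0) = phi_1 gamma(1) + c_0
  gamma(1) = phi_1 gamma(0) + c_1
Substituting the second into the first: gamma(0) (1 - phi_1^2) = c_0 + phi_1 c_1, so
  gamma(0) = c_0 / (1 - phi_1^2) = 2 / (1 - (0.817)^2) = 2 / 0.332511 = 6.014839.
  gamma(1) = phi_1 gamma(0) = (0.817)(6.014839) = 4.914123.
Therefore gamma(1) = 4.9141 (to 4 decimal places).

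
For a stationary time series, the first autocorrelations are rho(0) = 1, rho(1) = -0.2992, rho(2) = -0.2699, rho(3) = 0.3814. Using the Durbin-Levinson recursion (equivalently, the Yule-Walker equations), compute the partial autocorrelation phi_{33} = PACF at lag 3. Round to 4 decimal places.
\phi_{33} = 0.1960

The PACF at lag k is phi_{kk}, the last component of the solution
to the Yule-Walker system G_k phi = r_k where
  (G_k)_{ij} = rho(|i - j|), (r_k)_i = rho(i), i,j = 1..k.
Equivalently, Durbin-Levinson gives phi_{kk} iteratively:
  phi_{11} = rho(1)
  phi_{kk} = [rho(k) - sum_{j=1..k-1} phi_{k-1,j} rho(k-j)]
            / [1 - sum_{j=1..k-1} phi_{k-1,j} rho(j)],
  phi_{k,j} = phi_{k-1,j} - phi_{kk} phi_{k-1,k-j},  j = 1..k-1.
Step k = 1:
  phi_11 = rho(1) = -0.2992.
Step k = 2:
  phi_22 = [rho(2) - phi_11 rho(1)] / [1 - phi_11 rho(1)] = [-0.2699 - (-0.2992)(-0.2992)] / [1 - (-0.2992)(-0.2992)]
         = -0.35942064 / 0.91047936 = -0.39476.
  Update: phi_21 = phi_11 - phi_22 phi_11 = -0.2992 - (-0.39476)(-0.2992) = -0.417312.
Step k = 3:
  phi_33 = [rho(3) - phi_21 rho(2) - phi_22 rho(1)] / [1 - phi_21 rho(1) - phi_22 rho(2)]
    numerator   = 0.3814 - (-0.417312)(-0.2699) - (-0.39476)(-0.2992) = 0.15065533
    denominator = 1 - (-0.417312)(-0.2992) - (-0.39476)(-0.2699) = 0.76859454
  phi_33 = 0.15065533 / 0.76859454 = 0.196.
Therefore phi_{33} = 0.1960.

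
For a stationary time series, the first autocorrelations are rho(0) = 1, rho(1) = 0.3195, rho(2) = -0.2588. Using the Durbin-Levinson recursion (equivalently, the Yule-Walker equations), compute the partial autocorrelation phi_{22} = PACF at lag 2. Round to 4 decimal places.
\phi_{22} = -0.4019

The PACF at lag k is phi_{kk}, the last component of the solution
to the Yule-Walker system G_k phi = r_k where
  (G_k)_{ij} = rho(|i - j|), (r_k)_i = rho(i), i,j = 1..k.
Equivalently, Durbin-Levinson gives phi_{kk} iteratively:
  phi_{11} = rho(1)
  phi_{kk} = [rho(k) - sum_{j=1..k-1} phi_{k-1,j} rho(k-j)]
            / [1 - sum_{j=1..k-1} phi_{k-1,j} rho(j)],
  phi_{k,j} = phi_{k-1,j} - phi_{kk} phi_{k-1,k-j},  j = 1..k-1.
Step k = 1:
  phi_11 = rho(1) = 0.3195.
Step k = 2:
  phi_22 = [rho(2) - phi_11 rho(1)] / [1 - phi_11 rho(1)] = [-0.2588 - (0.3195)(0.3195)] / [1 - (0.3195)(0.3195)]
         = -0.36088025 / 0.89791975 = -0.4019.
Therefore phi_{22} = -0.4019.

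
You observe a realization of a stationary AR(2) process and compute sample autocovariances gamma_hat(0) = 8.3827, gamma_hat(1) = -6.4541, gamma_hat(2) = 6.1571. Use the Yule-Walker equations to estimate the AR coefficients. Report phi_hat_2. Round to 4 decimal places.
\hat\phi_{2} = 0.3480

The Yule-Walker equations for an AR(p) process read, in matrix form,
  Gamma_p phi = r_p,   with   (Gamma_p)_{ij} = gamma(|i - j|),
                       (r_p)_i = gamma(i),   i,j = 1..p.
Substitute the sample gammas (Toeplitz matrix and right-hand side of size 2):
  Gamma_p = [[8.3827, -6.4541], [-6.4541, 8.3827]]
  r_p     = [-6.4541, 6.1571]
Written out:
  8.3827 phi_1 - 6.4541 phi_2 = -6.4541
  -6.4541 phi_1 + 8.3827 phi_2 = 6.1571
Solve by Cramer's rule:
  det = gamma(0)^2 - gamma(1)^2 = (8.3827)^2 - (-6.4541)^2 = 70.26965929 - 41.65540681 = 28.61425248
  phi_hat_1 = [gamma(1) gamma(0) - gamma(1) gamma(2)] / det = [(-6.4541)(8.3827) - (-6.4541)(6.1571)] / 28.61425248 = -14.36424496 / 28.61425248 = -0.502
  phi_hat_2 = [gamma(0) gamma(2) - gamma(1)^2] / det = [(8.3827)(6.1571) - (-6.4541)^2] / 28.61425248 = 9.95771536 / 28.61425248 = 0.348
So phi_hat = [-0.5020, 0.3480].
Therefore phi_hat_2 = 0.3480.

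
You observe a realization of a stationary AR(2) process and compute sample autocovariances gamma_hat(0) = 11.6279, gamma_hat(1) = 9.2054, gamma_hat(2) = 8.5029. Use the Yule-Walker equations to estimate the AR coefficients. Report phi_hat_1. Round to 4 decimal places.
\hat\phi_{1} = 0.5700

The Yule-Walker equations for an AR(p) process read, in matrix form,
  Gamma_p phi = r_p,   with   (Gamma_p)_{ij} = gamma(|i - j|),
                       (r_p)_i = gamma(i),   i,j = 1..p.
Substitute the sample gammas (Toeplitz matrix and right-hand side of size 2):
  Gamma_p = [[11.6279, 9.2054], [9.2054, 11.6279]]
  r_p     = [9.2054, 8.5029]
Written out:
  11.6279 phi_1 + 9.2054 phi_2 = 9.2054
  9.2054 phi_1 + 11.6279 phi_2 = 8.5029
Solve by Cramer's rule:
  det = gamma(0)^2 - gamma(1)^2 = (11.6279)^2 - (9.2054)^2 = 135.20805841 - 84.73938916 = 50.46866925
  phi_hat_1 = [gamma(1) gamma(0) - gamma(1) gamma(2)] / det = [(9.2054)(11.6279) - (9.2054)(8.5029)] / 50.46866925 = 28.766875 / 50.46866925 = 0.57
  phi_hat_2 = [gamma(0) gamma(2) - gamma(1)^2] / det = [(11.6279)(8.5029) - (9.2054)^2] / 50.46866925 = 14.13148175 / 50.46866925 = 0.28
So phi_hat = [0.5700, 0.2800].
Therefore phi_hat_1 = 0.5700.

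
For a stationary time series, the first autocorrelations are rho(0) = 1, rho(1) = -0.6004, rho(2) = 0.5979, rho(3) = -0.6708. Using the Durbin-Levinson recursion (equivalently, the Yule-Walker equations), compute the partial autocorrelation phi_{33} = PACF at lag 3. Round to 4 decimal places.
\phi_{33} = -0.4030

The PACF at lag k is phi_{kk}, the last component of the solution
to the Yule-Walker system G_k phi = r_k where
  (G_k)_{ij} = rho(|i - j|), (r_k)_i = rho(i), i,j = 1..k.
Equivalently, Durbin-Levinson gives phi_{kk} iteratively:
  phi_{11} = rho(1)
  phi_{kk} = [rho(k) - sum_{j=1..k-1} phi_{k-1,j} rho(k-j)]
            / [1 - sum_{j=1..k-1} phi_{k-1,j} rho(j)],
  phi_{k,j} = phi_{k-1,j} - phi_{kk} phi_{k-1,k-j},  j = 1..k-1.
Step k = 1:
  phi_11 = rho(1) = -0.6004.
Step k = 2:
  phi_22 = [rho(2) - phi_11 rho(1)] / [1 - phi_11 rho(1)] = [0.5979 - (-0.6004)(-0.6004)] / [1 - (-0.6004)(-0.6004)]
         = 0.23741984 / 0.63951984 = 0.371247.
  Update: phi_21 = phi_11 - phi_22 phi_11 = -0.6004 - (0.371247)(-0.6004) = -0.377503.
Step k = 3:
  phi_33 = [rho(3) - phi_21 rho(2) - phi_22 rho(1)] / [1 - phi_21 rho(1) - phi_22 rho(2)]
    numerator   = -0.6708 - (-0.377503)(0.5979) - (0.371247)(-0.6004) = -0.22219407
    denominator = 1 - (-0.377503)(-0.6004) - (0.371247)(0.5979) = 0.55137843
  phi_33 = -0.22219407 / 0.55137843 = -0.403.
Therefore phi_{33} = -0.4030.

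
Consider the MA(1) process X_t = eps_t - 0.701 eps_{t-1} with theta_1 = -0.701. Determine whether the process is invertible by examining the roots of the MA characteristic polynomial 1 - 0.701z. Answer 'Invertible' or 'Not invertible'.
\text{Invertible}

The MA(q) characteristic polynomial is P(z) = 1 - 0.701z.
Invertibility requires all roots to lie outside the unit circle, i.e. |z| > 1 for every root.
This is linear in z: 1 + (-0.701) z = 0  =>  z = -1/(-0.701) = 1.426534,  |z| = 1.426534.
Moduli of all roots: 1.4265.
All moduli strictly greater than 1? Yes.
Verdict: Invertible.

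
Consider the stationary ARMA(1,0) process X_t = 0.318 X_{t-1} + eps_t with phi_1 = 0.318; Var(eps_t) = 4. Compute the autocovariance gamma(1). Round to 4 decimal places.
\gamma(1) = 1.4151

Multiply the model equation by X_{t-k} and take expectations. With theta_0 = psi_0 = 1 and psi_j the MA(infinity) weights, this gives
  gamma(k) - sum_i phi_i gamma(k-i) = c_k,
  c_k = sigma^2 * sum_{j=k..q} theta_j psi_{j-k}   (c_k = 0 for k > q),
using gamma(-m) = gamma(m).
Pure AR (q = 0): c_0 = sigma^2 = 4, c_k = 0 for k >= 1.
Equations for k = 0 and k = 1 (AR order 1):
  gamma(0) = phi_1 gamma(1) + c_0
  gamma(1) = phi_1 gamma(0) + c_1
Substituting the second into the first: gamma(0) (1 - phi_1^2) = c_0 + phi_1 c_1, so
  gamma(0) = c_0 / (1 - phi_1^2) = 4 / (1 - (0.318)^2) = 4 / 0.898876 = 4.450002.
  gamma(1) = phi_1 gamma(0) = (0.318)(4.450002) = 1.415101.
Therefore gamma(1) = 1.4151 (to 4 decimal places).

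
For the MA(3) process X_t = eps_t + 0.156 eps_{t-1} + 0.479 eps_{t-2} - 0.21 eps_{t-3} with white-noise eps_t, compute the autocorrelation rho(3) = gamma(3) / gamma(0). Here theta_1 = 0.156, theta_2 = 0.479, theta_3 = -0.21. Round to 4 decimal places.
\rho(3) = -0.1618

For an MA(q) process with theta_0 = 1, the autocovariance is
  gamma(k) = sigma^2 * sum_{i=0..q-k} theta_i * theta_{i+k},
and rho(k) = gamma(k) / gamma(0). Sigma^2 cancels.
  numerator   = (1)*(-0.21) = -0.21.
  denominator = (1)^2 + (0.156)^2 + (0.479)^2 + (-0.21)^2 = 1.297877.
  rho(3) = -0.21 / 1.297877 = -0.1618.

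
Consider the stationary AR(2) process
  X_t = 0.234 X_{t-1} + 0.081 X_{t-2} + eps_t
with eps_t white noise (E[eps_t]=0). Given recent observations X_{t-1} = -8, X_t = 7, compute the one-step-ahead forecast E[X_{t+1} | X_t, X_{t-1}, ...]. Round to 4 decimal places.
E[X_{t+1} \mid \mathcal F_t] = 0.9900

For an AR(p) model X_t = c + sum_i phi_i X_{t-i} + eps_t, the
one-step-ahead conditional mean is
  E[X_{t+1} | X_t, ...] = c + sum_i phi_i X_{t+1-i}.
Substitute known values:
  E[X_{t+1} | ...] = (0.234) * (7) + (0.081) * (-8)
                   = 0.9900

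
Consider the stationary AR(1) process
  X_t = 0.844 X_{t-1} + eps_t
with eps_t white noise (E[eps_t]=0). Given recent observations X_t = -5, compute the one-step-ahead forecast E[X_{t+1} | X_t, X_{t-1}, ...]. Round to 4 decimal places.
E[X_{t+1} \mid \mathcal F_t] = -4.2200

For an AR(p) model X_t = c + sum_i phi_i X_{t-i} + eps_t, the
one-step-ahead conditional mean is
  E[X_{t+1} | X_t, ...] = c + sum_i phi_i X_{t+1-i}.
Substitute known values:
  E[X_{t+1} | ...] = (0.844) * (-5)
                   = -4.2200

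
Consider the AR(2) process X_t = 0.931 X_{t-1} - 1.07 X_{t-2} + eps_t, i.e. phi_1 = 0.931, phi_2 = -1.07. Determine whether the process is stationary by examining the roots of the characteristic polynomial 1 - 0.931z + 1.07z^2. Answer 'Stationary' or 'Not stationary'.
\text{Not stationary}

The AR(p) characteristic polynomial is P(z) = 1 - 0.931z + 1.07z^2.
Stationarity requires all roots to lie outside the unit circle, i.e. |z| > 1 for every root.
Set 1 + (-0.931) z + (1.07) z^2 = 0, i.e. a z^2 + b z + c = 0 with a = 1.07, b = -0.931, c = 1.
Discriminant D = b^2 - 4ac = (-0.931)^2 - 4*(1.07)*1 = 0.866761 - (4.28) = -3.413239.
D < 0, so the roots are the complex-conjugate pair z = (-b +/- i sqrt(-D)) / (2a) = 0.435 +/- 0.8633i.
For a conjugate pair |z|^2 = z * conj(z) = (product of roots) = c/a = 1/(1.07) = 0.934579, so |z| = sqrt(0.934579) = 0.9667 for both roots.
Moduli of all roots: 0.9667, 0.9667.
All moduli strictly greater than 1? No.
Verdict: Not stationary.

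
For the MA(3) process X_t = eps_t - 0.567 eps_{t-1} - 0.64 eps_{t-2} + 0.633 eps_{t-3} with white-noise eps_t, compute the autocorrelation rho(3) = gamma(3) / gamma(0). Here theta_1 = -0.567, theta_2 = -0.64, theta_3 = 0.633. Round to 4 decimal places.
\rho(3) = 0.2969

For an MA(q) process with theta_0 = 1, the autocovariance is
  gamma(k) = sigma^2 * sum_{i=0..q-k} theta_i * theta_{i+k},
and rho(k) = gamma(k) / gamma(0). Sigma^2 cancels.
  numerator   = (1)*(0.633) = 0.633.
  denominator = (1)^2 + (-0.567)^2 + (-0.64)^2 + (0.633)^2 = 2.131778.
  rho(3) = 0.633 / 2.131778 = 0.2969.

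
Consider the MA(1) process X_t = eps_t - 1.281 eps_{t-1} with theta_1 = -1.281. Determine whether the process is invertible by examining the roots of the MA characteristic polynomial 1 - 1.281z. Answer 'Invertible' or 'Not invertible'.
\text{Not invertible}

The MA(q) characteristic polynomial is P(z) = 1 - 1.281z.
Invertibility requires all roots to lie outside the unit circle, i.e. |z| > 1 for every root.
This is linear in z: 1 + (-1.281) z = 0  =>  z = -1/(-1.281) = 0.78064,  |z| = 0.78064.
Moduli of all roots: 0.7806.
All moduli strictly greater than 1? No.
Verdict: Not invertible.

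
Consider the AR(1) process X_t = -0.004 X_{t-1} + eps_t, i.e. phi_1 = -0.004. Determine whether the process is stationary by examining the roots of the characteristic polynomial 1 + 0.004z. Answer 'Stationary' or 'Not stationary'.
\text{Stationary}

The AR(p) characteristic polynomial is P(z) = 1 + 0.004z.
Stationarity requires all roots to lie outside the unit circle, i.e. |z| > 1 for every root.
This is linear in z: 1 + (0.004) z = 0  =>  z = -1/(0.004) = -250,  |z| = 250.
Moduli of all roots: 250.0000.
All moduli strictly greater than 1? Yes.
Verdict: Stationary.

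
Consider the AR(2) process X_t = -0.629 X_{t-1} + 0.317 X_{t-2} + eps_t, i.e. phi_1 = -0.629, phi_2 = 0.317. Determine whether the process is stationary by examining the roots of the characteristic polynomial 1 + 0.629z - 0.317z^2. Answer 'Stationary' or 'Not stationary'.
\text{Stationary}

The AR(p) characteristic polynomial is P(z) = 1 + 0.629z - 0.317z^2.
Stationarity requires all roots to lie outside the unit circle, i.e. |z| > 1 for every root.
Set 1 + (0.629) z + (-0.317) z^2 = 0, i.e. a z^2 + b z + c = 0 with a = -0.317, b = 0.629, c = 1.
Discriminant D = b^2 - 4ac = (0.629)^2 - 4*(-0.317)*1 = 0.395641 - (-1.268) = 1.663641.
D >= 0, so the roots are real: z = (-b +/- sqrt(D)) / (2a) = (-0.629 +/- 1.289822) / (-0.634).
  z_1 = (-0.629 + 1.289822) / (-0.634) = -1.0423,   |z_1| = 1.0423.
  z_2 = (-0.629 - 1.289822) / (-0.634) = 3.0265,   |z_2| = 3.0265.
Moduli of all roots: 1.0423, 3.0265.
All moduli strictly greater than 1? Yes.
Verdict: Stationary.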